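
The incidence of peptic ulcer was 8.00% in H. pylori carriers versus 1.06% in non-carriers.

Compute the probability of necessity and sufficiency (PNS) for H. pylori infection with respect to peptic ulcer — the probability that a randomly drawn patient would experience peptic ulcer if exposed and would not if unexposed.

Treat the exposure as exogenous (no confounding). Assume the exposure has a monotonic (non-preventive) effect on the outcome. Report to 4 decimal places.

p₁ = 0.08, p₀ = 0.0106.
Under exogeneity and monotonicity, PNS = p₁ − p₀.
PNS = 0.08 − 0.0106 = 0.0694

PNS ≈ 0.0694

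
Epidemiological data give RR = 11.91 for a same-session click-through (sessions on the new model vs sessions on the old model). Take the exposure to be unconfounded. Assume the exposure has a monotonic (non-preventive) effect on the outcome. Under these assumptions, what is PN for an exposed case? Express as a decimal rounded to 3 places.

Under exogeneity and monotonicity, PN = (RR − 1) / RR = 1 − 1/RR.
PN = (11.91 − 1) / 11.91 = 10.91 / 11.91 ≈ 0.9160

PN ≈ 0.916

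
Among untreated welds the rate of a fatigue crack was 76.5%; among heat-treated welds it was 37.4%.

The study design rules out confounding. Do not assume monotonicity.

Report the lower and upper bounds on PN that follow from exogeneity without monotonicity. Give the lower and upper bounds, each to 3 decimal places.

p₁ = 0.765, p₀ = 0.374.
Under exogeneity alone the bounds on PN are max{0,(p₁−p₀)/p₁} ≤ PN ≤ min{1,(1−p₀)/p₁}.
  lower = (p₁ − p₀)/p₁ = 0.391 / 0.765 ≈ 0.5111
  upper = min{1, (1 − p₀)/p₁} = 0.626 / 0.765 ≈ 0.8183

0.511 ≤ PN ≤ 0.818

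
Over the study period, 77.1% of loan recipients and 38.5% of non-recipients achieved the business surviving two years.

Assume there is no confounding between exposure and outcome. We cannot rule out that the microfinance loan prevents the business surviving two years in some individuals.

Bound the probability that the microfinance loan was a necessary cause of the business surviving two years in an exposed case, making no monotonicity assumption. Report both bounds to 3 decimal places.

p₁ = 0.771, p₀ = 0.385.
Under exogeneity alone the bounds on PN are max{0,(p₁−p₀)/p₁} ≤ PN ≤ min{1,(1−p₀)/p₁}.
  lower = (p₁ − p₀)/p₁ = 0.386 / 0.771 ≈ 0.5006
  upper = min{1, (1 − p₀)/p₁} = 0.615 / 0.771 ≈ 0.7977

0.501 ≤ PN ≤ 0.798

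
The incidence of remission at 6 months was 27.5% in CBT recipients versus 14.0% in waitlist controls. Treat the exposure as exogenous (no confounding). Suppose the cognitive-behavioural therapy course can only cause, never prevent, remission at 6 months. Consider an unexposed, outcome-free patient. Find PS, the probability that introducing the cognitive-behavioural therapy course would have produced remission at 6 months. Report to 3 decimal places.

p₁ = 0.275, p₀ = 0.14.
Under exogeneity and monotonicity, PS = (p₁ − p₀) / (1 − p₀).
PS = (0.275 − 0.14) / (1 − 0.14) = 0.135 / 0.86 ≈ 0.1570

PS ≈ 0.157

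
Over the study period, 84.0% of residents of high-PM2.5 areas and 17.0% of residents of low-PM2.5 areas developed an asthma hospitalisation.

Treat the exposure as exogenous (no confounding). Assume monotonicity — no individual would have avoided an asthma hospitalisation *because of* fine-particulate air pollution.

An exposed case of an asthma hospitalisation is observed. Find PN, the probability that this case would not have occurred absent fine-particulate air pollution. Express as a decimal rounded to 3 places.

PN ≈ 0.798

p₁ = 0.84, p₀ = 0.17.
Under exogeneity and monotonicity, PN = (p₁ − p₀) / p₁.
PN = (0.84 − 0.17) / 0.84 = 0.67 / 0.84 ≈ 0.7976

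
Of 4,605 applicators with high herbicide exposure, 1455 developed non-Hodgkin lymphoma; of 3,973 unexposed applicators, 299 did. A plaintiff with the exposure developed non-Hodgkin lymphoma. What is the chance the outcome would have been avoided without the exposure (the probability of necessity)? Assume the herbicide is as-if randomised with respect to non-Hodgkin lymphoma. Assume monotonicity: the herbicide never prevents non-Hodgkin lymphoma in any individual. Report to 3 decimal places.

p₁ = P(outcome | exposed) = 1455/4605 = 0.31596
p₀ = P(outcome | unexposed) = 299/3973 = 0.075258
Under exogeneity and monotonicity, PN = (p₁ − p₀) / p₁.
PN = (0.31596 − 0.075258) / 0.31596 = 0.2407 / 0.31596 ≈ 0.7618

PN ≈ 0.762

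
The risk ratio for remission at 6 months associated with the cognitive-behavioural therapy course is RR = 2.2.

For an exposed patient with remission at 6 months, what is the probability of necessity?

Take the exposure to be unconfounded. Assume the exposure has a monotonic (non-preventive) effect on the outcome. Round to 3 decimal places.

Under exogeneity and monotonicity, PN = (RR − 1) / RR = 1 − 1/RR.
PN = (2.2 − 1) / 2.2 = 1.2 / 2.2 ≈ 0.5455

PN ≈ 0.545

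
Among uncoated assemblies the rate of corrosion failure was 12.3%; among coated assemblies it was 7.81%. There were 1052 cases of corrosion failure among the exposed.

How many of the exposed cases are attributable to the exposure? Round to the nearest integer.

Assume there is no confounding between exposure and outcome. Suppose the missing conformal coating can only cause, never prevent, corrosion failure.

about 384 cases

p₁ = 0.123, p₀ = 0.0781.
PN = (p₁ − p₀)/p₁ = (0.123 − 0.0781) / 0.123 ≈ 0.36504.
Attributable cases ≈ PN × (exposed cases) = 0.36504 × 1052 ≈ 384.02.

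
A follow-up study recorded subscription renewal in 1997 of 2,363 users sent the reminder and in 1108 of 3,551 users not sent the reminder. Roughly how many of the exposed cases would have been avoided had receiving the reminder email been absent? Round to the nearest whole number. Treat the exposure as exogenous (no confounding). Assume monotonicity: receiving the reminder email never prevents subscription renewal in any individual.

about 1260 cases

p₁ = P(outcome | exposed) = 1997/2363 = 0.84511
p₀ = P(outcome | unexposed) = 1108/3551 = 0.31202
PN = (p₁ − p₀)/p₁ = (0.84511 − 0.31202) / 0.84511 ≈ 0.63079.
Attributable cases ≈ PN × (exposed cases) = 0.63079 × 1997 ≈ 1259.69.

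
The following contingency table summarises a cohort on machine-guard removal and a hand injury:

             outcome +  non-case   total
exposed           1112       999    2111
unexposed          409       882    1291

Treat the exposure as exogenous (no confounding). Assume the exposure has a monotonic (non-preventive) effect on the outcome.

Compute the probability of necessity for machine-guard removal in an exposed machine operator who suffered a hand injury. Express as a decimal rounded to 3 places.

p₁ = P(outcome | exposed) = 1112/2111 = 0.52676
p₀ = P(outcome | unexposed) = 409/1291 = 0.31681
Under exogeneity and monotonicity, PN = (p₁ − p₀) / p₁.
PN = (0.52676 − 0.31681) / 0.52676 = 0.20996 / 0.52676 ≈ 0.3986

PN ≈ 0.399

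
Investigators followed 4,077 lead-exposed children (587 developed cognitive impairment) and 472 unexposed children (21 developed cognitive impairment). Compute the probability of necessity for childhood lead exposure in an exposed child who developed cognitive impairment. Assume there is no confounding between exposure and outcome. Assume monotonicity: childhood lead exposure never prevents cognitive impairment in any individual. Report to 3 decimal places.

p₁ = P(outcome | exposed) = 587/4077 = 0.14398
p₀ = P(outcome | unexposed) = 21/472 = 0.044492
Under exogeneity and monotonicity, PN = (p₁ − p₀) / p₁.
PN = (0.14398 − 0.044492) / 0.14398 = 0.099487 / 0.14398 ≈ 0.6910

PN ≈ 0.691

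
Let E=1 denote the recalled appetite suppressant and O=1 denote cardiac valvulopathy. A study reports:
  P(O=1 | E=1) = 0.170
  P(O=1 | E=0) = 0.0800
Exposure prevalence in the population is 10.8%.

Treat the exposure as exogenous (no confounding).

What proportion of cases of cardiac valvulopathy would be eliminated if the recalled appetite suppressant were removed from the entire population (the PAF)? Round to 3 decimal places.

Let p₁ = 0.17, p₀ = 0.08.
Overall risk P(Y=1) = π·p₁ + (1−π)·p₀ = 0.108×0.17 + 0.892×0.08 = 0.08972.
Under exogeneity, PAF = [P(Y=1) − p₀] / P(Y=1).
PAF = (0.08972 − 0.08) / 0.08972 ≈ 0.1083

PAF ≈ 0.108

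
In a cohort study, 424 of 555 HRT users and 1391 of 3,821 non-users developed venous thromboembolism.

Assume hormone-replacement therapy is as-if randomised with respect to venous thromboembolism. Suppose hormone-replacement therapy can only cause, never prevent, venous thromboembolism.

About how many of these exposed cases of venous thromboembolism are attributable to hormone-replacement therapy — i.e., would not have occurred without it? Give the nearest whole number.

p₁ = P(outcome | exposed) = 424/555 = 0.76396
p₀ = P(outcome | unexposed) = 1391/3821 = 0.36404
PN = (p₁ − p₀)/p₁ = (0.76396 − 0.36404) / 0.76396 ≈ 0.52348.
Attributable cases ≈ PN × (exposed cases) = 0.52348 × 424 ≈ 221.96.

about 222 cases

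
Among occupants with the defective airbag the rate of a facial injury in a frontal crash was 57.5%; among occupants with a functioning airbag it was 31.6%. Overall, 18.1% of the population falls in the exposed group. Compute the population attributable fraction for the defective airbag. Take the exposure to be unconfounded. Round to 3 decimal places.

p₁ = 0.575, p₀ = 0.316.
Overall risk P(Y=1) = π·p₁ + (1−π)·p₀ = 0.181×0.575 + 0.819×0.316 = 0.36288.
Under exogeneity, PAF = [P(Y=1) − p₀] / P(Y=1).
PAF = (0.36288 − 0.316) / 0.36288 ≈ 0.1292

PAF ≈ 0.129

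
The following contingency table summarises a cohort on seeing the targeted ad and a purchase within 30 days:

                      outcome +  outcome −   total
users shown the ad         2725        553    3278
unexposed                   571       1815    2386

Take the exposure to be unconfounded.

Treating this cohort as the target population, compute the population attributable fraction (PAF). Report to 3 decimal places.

PAF ≈ 0.589

p₁ = P(outcome | exposed) = 2725/3278 = 0.8313
p₀ = P(outcome | unexposed) = 571/2386 = 0.23931
Exposure prevalence π = 3278/5664 = 0.57874; overall risk P(Y=1) = 0.58192.
Under exogeneity, PAF = [P(Y=1) − p₀]/P(Y=1).
PAF = (0.58192 − 0.23931) / 0.58192 ≈ 0.5888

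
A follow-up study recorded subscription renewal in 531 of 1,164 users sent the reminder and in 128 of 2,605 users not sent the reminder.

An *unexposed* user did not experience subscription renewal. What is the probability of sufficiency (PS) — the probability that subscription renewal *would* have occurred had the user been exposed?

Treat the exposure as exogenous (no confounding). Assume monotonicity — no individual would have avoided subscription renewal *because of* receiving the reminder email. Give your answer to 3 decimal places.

PS ≈ 0.428

p₁ = P(outcome | exposed) = 531/1164 = 0.45619
p₀ = P(outcome | unexposed) = 128/2605 = 0.049136
Under exogeneity and monotonicity, PS = (p₁ − p₀) / (1 − p₀).
PS = (0.45619 − 0.049136) / (1 − 0.049136) = 0.40705 / 0.95086 ≈ 0.4281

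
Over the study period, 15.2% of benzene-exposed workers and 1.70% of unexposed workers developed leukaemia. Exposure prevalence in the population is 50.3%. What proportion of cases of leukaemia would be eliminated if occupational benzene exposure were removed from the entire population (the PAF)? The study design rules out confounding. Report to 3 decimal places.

p₁ = 0.152, p₀ = 0.017.
Overall risk P(Y=1) = π·p₁ + (1−π)·p₀ = 0.503×0.152 + 0.497×0.017 = 0.084905.
Under exogeneity, PAF = [P(Y=1) − p₀] / P(Y=1).
PAF = (0.084905 − 0.017) / 0.084905 ≈ 0.7998

PAF ≈ 0.800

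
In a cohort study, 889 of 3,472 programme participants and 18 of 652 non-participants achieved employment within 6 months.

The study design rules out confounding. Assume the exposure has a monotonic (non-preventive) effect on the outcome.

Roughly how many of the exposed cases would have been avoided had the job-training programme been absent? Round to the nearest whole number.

about 793 cases

p₁ = P(outcome | exposed) = 889/3472 = 0.25605
p₀ = P(outcome | unexposed) = 18/652 = 0.027607
PN = (p₁ − p₀)/p₁ = (0.25605 − 0.027607) / 0.25605 ≈ 0.89218.
Attributable cases ≈ PN × (exposed cases) = 0.89218 × 889 ≈ 793.15.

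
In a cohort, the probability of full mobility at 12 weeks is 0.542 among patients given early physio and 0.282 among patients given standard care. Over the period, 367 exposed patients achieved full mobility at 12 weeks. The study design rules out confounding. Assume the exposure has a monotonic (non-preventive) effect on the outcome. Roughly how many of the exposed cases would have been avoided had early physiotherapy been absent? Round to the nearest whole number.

about 176 cases

Let p₁ = 0.542, p₀ = 0.282.
PN = (p₁ − p₀)/p₁ = (0.542 − 0.282) / 0.542 ≈ 0.47970.
Attributable cases ≈ PN × (exposed cases) = 0.47970 × 367 ≈ 176.05.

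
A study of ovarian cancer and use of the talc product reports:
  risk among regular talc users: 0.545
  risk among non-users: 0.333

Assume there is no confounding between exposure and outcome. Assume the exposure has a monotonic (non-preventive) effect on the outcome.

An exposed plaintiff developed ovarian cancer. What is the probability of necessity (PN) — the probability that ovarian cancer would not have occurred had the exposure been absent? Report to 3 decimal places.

PN ≈ 0.389

Let p₁ = 0.545, p₀ = 0.333.
Under exogeneity and monotonicity, PN = (p₁ − p₀) / p₁.
PN = (0.545 − 0.333) / 0.545 = 0.212 / 0.545 ≈ 0.3890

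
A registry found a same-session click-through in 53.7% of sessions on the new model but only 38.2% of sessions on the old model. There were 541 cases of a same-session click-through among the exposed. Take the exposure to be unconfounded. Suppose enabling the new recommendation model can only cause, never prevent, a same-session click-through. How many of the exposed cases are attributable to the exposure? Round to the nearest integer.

p₁ = 0.537, p₀ = 0.382.
PN = (p₁ − p₀)/p₁ = (0.537 − 0.382) / 0.537 ≈ 0.28864.
Attributable cases ≈ PN × (exposed cases) = 0.28864 × 541 ≈ 156.15.

about 156 cases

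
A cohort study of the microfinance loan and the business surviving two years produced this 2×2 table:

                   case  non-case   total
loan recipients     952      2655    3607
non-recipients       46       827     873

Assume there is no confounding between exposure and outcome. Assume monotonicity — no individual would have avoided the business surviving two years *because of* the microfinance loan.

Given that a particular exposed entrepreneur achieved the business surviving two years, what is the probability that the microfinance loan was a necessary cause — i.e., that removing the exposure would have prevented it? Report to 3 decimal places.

p₁ = P(outcome | exposed) = 952/3607 = 0.26393
p₀ = P(outcome | unexposed) = 46/873 = 0.052692
Under exogeneity and monotonicity, PN = (p₁ − p₀)/p₁.
PN = (0.26393 − 0.052692) / 0.26393 ≈ 0.8004

PN ≈ 0.800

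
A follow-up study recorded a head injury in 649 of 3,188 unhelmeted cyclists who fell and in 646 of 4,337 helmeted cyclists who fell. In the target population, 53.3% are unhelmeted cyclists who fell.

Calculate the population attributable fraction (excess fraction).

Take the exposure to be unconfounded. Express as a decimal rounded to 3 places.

p₁ = P(outcome | exposed) = 649/3188 = 0.20358
p₀ = P(outcome | unexposed) = 646/4337 = 0.14895
Overall risk P(Y=1) = π·p₁ + (1−π)·p₀ = 0.533×0.20358 + 0.467×0.14895 = 0.17807.
Under exogeneity, PAF = [P(Y=1) − p₀] / P(Y=1).
PAF = (0.17807 − 0.14895) / 0.17807 ≈ 0.1635

PAF ≈ 0.164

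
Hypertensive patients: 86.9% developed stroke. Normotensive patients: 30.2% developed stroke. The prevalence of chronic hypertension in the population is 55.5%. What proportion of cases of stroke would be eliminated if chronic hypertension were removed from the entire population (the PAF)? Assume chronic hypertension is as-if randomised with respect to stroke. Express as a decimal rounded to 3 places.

PAF ≈ 0.510

p₁ = 0.869, p₀ = 0.302.
Overall risk P(Y=1) = π·p₁ + (1−π)·p₀ = 0.555×0.869 + 0.445×0.302 = 0.61669.
Under exogeneity, PAF = [P(Y=1) − p₀] / P(Y=1).
PAF = (0.61669 − 0.302) / 0.61669 ≈ 0.5103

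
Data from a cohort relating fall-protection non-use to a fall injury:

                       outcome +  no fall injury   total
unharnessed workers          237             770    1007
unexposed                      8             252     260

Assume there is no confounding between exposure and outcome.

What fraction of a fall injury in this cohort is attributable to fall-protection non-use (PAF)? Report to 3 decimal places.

p₁ = P(outcome | exposed) = 237/1007 = 0.23535
p₀ = P(outcome | unexposed) = 8/260 = 0.030769
Exposure prevalence π = 1007/1267 = 0.79479; overall risk P(Y=1) = 0.19337.
Under exogeneity, PAF = [P(Y=1) − p₀]/P(Y=1).
PAF = (0.19337 − 0.030769) / 0.19337 ≈ 0.8409

PAF ≈ 0.841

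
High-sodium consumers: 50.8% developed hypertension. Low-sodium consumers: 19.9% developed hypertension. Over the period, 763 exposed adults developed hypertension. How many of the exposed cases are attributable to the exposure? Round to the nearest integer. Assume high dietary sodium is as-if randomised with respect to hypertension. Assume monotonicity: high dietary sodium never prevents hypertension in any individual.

about 464 cases

p₁ = 0.508, p₀ = 0.199.
PN = (p₁ − p₀)/p₁ = (0.508 − 0.199) / 0.508 ≈ 0.60827.
Attributable cases ≈ PN × (exposed cases) = 0.60827 × 763 ≈ 464.11.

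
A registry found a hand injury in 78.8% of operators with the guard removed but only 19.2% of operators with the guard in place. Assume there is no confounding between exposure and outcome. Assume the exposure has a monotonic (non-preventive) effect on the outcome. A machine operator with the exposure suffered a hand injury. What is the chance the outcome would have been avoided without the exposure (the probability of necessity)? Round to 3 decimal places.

p₁ = 0.788, p₀ = 0.192.
Under exogeneity and monotonicity, PN = (p₁ − p₀) / p₁.
PN = (0.788 − 0.192) / 0.788 = 0.596 / 0.788 ≈ 0.7563

PN ≈ 0.756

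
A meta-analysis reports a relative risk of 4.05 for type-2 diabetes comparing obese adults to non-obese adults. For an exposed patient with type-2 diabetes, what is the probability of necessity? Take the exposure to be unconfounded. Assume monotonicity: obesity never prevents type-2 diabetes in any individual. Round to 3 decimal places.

PN ≈ 0.753

Under exogeneity and monotonicity, PN = (RR − 1) / RR = 1 − 1/RR.
PN = (4.05 − 1) / 4.05 = 3.05 / 4.05 ≈ 0.7531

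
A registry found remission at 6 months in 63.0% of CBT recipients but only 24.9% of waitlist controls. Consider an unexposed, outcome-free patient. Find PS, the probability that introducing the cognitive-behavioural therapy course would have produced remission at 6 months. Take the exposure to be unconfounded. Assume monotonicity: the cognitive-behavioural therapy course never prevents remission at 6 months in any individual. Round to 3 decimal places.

p₁ = 0.63, p₀ = 0.249.
Under exogeneity and monotonicity, PS = (p₁ − p₀) / (1 − p₀).
PS = (0.63 − 0.249) / (1 − 0.249) = 0.381 / 0.751 ≈ 0.5073

PS ≈ 0.507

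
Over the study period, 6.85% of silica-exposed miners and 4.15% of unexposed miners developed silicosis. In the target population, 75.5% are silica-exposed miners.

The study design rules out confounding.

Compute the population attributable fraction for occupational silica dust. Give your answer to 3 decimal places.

p₁ = 0.0685, p₀ = 0.0415.
Overall risk P(Y=1) = π·p₁ + (1−π)·p₀ = 0.755×0.0685 + 0.245×0.0415 = 0.061885.
Under exogeneity, PAF = [P(Y=1) − p₀] / P(Y=1).
PAF = (0.061885 − 0.0415) / 0.061885 ≈ 0.3294

PAF ≈ 0.329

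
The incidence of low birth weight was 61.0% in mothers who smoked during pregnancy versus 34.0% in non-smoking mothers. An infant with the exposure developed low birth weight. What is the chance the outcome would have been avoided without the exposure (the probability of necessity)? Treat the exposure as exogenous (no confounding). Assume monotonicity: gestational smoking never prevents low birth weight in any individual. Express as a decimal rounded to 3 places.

PN ≈ 0.443

p₁ = 0.61, p₀ = 0.34.
Under exogeneity and monotonicity, PN = (p₁ − p₀) / p₁.
PN = (0.61 − 0.34) / 0.61 = 0.27 / 0.61 ≈ 0.4426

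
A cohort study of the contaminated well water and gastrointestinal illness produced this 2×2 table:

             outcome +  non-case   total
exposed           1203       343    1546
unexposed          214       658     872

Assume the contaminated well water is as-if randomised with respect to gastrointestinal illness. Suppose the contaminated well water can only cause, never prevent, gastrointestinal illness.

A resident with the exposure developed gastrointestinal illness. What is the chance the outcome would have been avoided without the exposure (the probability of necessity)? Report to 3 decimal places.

p₁ = P(outcome | exposed) = 1203/1546 = 0.77814
p₀ = P(outcome | unexposed) = 214/872 = 0.24541
Under exogeneity and monotonicity, PN = (p₁ − p₀)/p₁.
PN = (0.77814 − 0.24541) / 0.77814 ≈ 0.6846

PN ≈ 0.685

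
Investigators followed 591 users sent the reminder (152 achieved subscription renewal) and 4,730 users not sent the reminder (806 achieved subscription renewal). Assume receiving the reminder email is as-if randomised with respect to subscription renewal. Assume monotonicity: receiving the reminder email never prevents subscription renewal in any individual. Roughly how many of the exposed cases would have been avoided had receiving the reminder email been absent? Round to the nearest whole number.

p₁ = P(outcome | exposed) = 152/591 = 0.25719
p₀ = P(outcome | unexposed) = 806/4730 = 0.1704
PN = (p₁ − p₀)/p₁ = (0.25719 − 0.1704) / 0.25719 ≈ 0.33745.
Attributable cases ≈ PN × (exposed cases) = 0.33745 × 152 ≈ 51.29.

about 51 cases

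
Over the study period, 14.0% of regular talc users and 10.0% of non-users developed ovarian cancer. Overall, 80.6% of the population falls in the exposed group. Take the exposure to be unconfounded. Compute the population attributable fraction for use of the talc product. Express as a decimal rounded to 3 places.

PAF ≈ 0.244

p₁ = 0.14, p₀ = 0.1.
Overall risk P(Y=1) = π·p₁ + (1−π)·p₀ = 0.806×0.14 + 0.194×0.1 = 0.13224.
Under exogeneity, PAF = [P(Y=1) − p₀] / P(Y=1).
PAF = (0.13224 − 0.1) / 0.13224 ≈ 0.2438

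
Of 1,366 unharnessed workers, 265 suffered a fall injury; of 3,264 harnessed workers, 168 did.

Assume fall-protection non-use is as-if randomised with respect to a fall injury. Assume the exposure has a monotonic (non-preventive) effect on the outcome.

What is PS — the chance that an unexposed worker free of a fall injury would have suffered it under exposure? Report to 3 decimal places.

PS ≈ 0.150

p₁ = P(outcome | exposed) = 265/1366 = 0.194
p₀ = P(outcome | unexposed) = 168/3264 = 0.051471
Under exogeneity and monotonicity, PS = (p₁ − p₀) / (1 − p₀).
PS = (0.194 − 0.051471) / (1 − 0.051471) = 0.14253 / 0.94853 ≈ 0.1503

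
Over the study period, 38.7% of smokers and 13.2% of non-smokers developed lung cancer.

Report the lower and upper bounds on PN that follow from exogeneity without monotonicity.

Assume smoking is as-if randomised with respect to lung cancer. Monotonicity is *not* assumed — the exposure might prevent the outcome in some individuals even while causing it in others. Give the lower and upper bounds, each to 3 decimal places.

0.659 ≤ PN ≤ 1.000

p₁ = 0.387, p₀ = 0.132.
Under exogeneity alone the bounds on PN are max{0,(p₁−p₀)/p₁} ≤ PN ≤ min{1,(1−p₀)/p₁}.
  lower = (p₁ − p₀)/p₁ = 0.255 / 0.387 ≈ 0.6589
  upper = min{1, (1 − p₀)/p₁} = 0.868 / 0.387 ≈ 2.2429 → capped at 1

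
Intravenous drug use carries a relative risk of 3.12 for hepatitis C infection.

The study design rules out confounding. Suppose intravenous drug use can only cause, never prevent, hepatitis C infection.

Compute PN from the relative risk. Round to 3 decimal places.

Under exogeneity and monotonicity, PN = (RR − 1) / RR = 1 − 1/RR.
PN = (3.12 − 1) / 3.12 = 2.12 / 3.12 ≈ 0.6795

PN ≈ 0.679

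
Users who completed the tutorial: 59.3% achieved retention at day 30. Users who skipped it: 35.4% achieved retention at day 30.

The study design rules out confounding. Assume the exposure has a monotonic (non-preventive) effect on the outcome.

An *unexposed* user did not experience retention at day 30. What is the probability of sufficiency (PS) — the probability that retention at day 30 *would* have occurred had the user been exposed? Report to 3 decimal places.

p₁ = 0.593, p₀ = 0.354.
Under exogeneity and monotonicity, PS = (p₁ − p₀) / (1 − p₀).
PS = (0.593 − 0.354) / (1 − 0.354) = 0.239 / 0.646 ≈ 0.3700

PS ≈ 0.370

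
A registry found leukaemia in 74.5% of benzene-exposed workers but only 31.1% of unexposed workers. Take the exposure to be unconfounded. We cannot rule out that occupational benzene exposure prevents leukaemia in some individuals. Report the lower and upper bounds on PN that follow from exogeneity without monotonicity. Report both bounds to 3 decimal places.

p₁ = 0.745, p₀ = 0.311.
Under exogeneity alone the bounds on PN are max{0,(p₁−p₀)/p₁} ≤ PN ≤ min{1,(1−p₀)/p₁}.
  lower = (p₁ − p₀)/p₁ = 0.434 / 0.745 ≈ 0.5826
  upper = min{1, (1 − p₀)/p₁} = 0.689 / 0.745 ≈ 0.9248

0.583 ≤ PN ≤ 0.925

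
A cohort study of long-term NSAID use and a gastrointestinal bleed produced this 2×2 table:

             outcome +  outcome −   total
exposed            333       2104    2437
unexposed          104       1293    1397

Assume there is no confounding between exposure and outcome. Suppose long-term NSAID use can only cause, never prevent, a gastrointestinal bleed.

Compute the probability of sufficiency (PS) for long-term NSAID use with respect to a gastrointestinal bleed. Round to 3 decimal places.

p₁ = P(outcome | exposed) = 333/2437 = 0.13664
p₀ = P(outcome | unexposed) = 104/1397 = 0.074445
Under exogeneity and monotonicity, PS = (p₁ − p₀)/(1 − p₀).
PS = (0.13664 − 0.074445) / 0.92555 ≈ 0.0672

PS ≈ 0.067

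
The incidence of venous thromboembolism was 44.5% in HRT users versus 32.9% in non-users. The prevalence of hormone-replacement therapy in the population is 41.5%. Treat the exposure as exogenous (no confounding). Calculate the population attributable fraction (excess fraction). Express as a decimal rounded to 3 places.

PAF ≈ 0.128

p₁ = 0.445, p₀ = 0.329.
Overall risk P(Y=1) = π·p₁ + (1−π)·p₀ = 0.415×0.445 + 0.585×0.329 = 0.37714.
Under exogeneity, PAF = [P(Y=1) − p₀] / P(Y=1).
PAF = (0.37714 − 0.329) / 0.37714 ≈ 0.1276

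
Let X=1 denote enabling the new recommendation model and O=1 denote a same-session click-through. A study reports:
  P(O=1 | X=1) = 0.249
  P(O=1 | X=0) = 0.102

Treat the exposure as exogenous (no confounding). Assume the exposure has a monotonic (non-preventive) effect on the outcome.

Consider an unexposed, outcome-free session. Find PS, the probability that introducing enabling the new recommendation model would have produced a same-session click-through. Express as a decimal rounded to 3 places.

Let p₁ = 0.249, p₀ = 0.102.
Under exogeneity and monotonicity, PS = (p₁ − p₀) / (1 − p₀).
PS = (0.249 − 0.102) / (1 − 0.102) = 0.147 / 0.898 ≈ 0.1637

PS ≈ 0.164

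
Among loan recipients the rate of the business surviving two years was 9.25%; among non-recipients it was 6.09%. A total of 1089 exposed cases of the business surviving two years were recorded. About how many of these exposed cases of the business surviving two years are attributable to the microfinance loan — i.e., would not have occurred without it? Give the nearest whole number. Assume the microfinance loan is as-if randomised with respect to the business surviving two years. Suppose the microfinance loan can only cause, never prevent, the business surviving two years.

about 372 cases

p₁ = 0.0925, p₀ = 0.0609.
PN = (p₁ − p₀)/p₁ = (0.0925 − 0.0609) / 0.0925 ≈ 0.34162.
Attributable cases ≈ PN × (exposed cases) = 0.34162 × 1089 ≈ 372.03.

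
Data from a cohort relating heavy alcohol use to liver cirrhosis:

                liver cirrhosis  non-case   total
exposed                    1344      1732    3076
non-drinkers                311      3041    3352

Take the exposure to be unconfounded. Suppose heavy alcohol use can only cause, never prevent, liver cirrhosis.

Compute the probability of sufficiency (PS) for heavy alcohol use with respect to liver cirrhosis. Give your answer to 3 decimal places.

PS ≈ 0.379

p₁ = P(outcome | exposed) = 1344/3076 = 0.43693
p₀ = P(outcome | unexposed) = 311/3352 = 0.09278
Under exogeneity and monotonicity, PS = (p₁ − p₀)/(1 − p₀).
PS = (0.43693 − 0.09278) / 0.90722 ≈ 0.3793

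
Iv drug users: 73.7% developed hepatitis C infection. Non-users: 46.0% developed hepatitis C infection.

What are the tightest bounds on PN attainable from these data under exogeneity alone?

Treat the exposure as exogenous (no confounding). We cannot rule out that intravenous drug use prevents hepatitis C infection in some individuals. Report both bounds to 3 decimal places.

p₁ = 0.737, p₀ = 0.46.
Under exogeneity alone the bounds on PN are max{0,(p₁−p₀)/p₁} ≤ PN ≤ min{1,(1−p₀)/p₁}.
  lower = (p₁ − p₀)/p₁ = 0.277 / 0.737 ≈ 0.3758
  upper = min{1, (1 − p₀)/p₁} = 0.54 / 0.737 ≈ 0.7327

0.376 ≤ PN ≤ 0.733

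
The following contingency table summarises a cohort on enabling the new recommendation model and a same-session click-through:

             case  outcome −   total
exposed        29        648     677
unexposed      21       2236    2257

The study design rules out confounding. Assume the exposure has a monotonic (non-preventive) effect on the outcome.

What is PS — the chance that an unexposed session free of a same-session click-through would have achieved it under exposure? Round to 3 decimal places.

p₁ = P(outcome | exposed) = 29/677 = 0.042836
p₀ = P(outcome | unexposed) = 21/2257 = 0.0093044
Under exogeneity and monotonicity, PS = (p₁ − p₀)/(1 − p₀).
PS = (0.042836 − 0.0093044) / 0.9907 ≈ 0.0338

PS ≈ 0.034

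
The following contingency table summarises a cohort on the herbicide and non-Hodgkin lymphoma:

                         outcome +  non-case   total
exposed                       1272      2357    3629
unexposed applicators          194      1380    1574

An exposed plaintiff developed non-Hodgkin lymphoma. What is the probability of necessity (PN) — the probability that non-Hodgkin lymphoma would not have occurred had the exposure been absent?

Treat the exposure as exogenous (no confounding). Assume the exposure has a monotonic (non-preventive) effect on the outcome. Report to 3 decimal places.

p₁ = P(outcome | exposed) = 1272/3629 = 0.35051
p₀ = P(outcome | unexposed) = 194/1574 = 0.12325
Under exogeneity and monotonicity, PN = (p₁ − p₀)/p₁.
PN = (0.35051 − 0.12325) / 0.35051 ≈ 0.6484

PN ≈ 0.648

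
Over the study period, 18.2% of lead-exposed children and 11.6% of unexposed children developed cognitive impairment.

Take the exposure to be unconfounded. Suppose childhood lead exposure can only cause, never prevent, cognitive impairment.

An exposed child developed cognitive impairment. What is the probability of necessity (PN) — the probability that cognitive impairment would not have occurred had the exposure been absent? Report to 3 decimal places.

PN ≈ 0.363

p₁ = 0.182, p₀ = 0.116.
Under exogeneity and monotonicity, PN = (p₁ − p₀) / p₁.
PN = (0.182 − 0.116) / 0.182 = 0.066 / 0.182 ≈ 0.3626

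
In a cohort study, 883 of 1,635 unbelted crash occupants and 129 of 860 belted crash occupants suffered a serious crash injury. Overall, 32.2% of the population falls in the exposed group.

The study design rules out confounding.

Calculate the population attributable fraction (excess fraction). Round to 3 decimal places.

p₁ = P(outcome | exposed) = 883/1635 = 0.54006
p₀ = P(outcome | unexposed) = 129/860 = 0.15
Overall risk P(Y=1) = π·p₁ + (1−π)·p₀ = 0.322×0.54006 + 0.678×0.15 = 0.2756.
Under exogeneity, PAF = [P(Y=1) − p₀] / P(Y=1).
PAF = (0.2756 − 0.15) / 0.2756 ≈ 0.4557

PAF ≈ 0.456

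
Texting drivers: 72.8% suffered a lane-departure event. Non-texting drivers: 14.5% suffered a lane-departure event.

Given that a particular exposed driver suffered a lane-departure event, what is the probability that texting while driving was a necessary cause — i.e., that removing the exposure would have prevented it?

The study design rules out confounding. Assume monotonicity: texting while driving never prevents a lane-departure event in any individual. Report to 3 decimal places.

p₁ = 0.728, p₀ = 0.145.
Under exogeneity and monotonicity, PN = (p₁ − p₀) / p₁.
PN = (0.728 − 0.145) / 0.728 = 0.583 / 0.728 ≈ 0.8008

PN ≈ 0.801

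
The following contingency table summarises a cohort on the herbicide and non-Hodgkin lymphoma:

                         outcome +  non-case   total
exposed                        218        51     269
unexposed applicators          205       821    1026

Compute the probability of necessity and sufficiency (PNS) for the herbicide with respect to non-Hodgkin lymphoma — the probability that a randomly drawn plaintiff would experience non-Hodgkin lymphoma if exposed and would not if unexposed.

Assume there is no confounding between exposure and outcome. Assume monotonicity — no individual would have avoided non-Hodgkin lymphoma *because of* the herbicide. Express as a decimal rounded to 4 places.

p₁ = P(outcome | exposed) = 218/269 = 0.81041
p₀ = P(outcome | unexposed) = 205/1026 = 0.19981
Under exogeneity and monotonicity, PNS = p₁ − p₀.
PNS = 0.81041 − 0.19981 = 0.6106

PNS ≈ 0.6106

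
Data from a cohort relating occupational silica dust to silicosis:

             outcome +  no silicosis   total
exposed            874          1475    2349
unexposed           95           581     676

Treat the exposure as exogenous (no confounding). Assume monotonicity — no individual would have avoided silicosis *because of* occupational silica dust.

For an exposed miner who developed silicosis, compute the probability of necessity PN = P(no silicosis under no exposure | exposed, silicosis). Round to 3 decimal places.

PN ≈ 0.622

p₁ = P(outcome | exposed) = 874/2349 = 0.37207
p₀ = P(outcome | unexposed) = 95/676 = 0.14053
Under exogeneity and monotonicity, PN = (p₁ − p₀)/p₁.
PN = (0.37207 − 0.14053) / 0.37207 ≈ 0.6223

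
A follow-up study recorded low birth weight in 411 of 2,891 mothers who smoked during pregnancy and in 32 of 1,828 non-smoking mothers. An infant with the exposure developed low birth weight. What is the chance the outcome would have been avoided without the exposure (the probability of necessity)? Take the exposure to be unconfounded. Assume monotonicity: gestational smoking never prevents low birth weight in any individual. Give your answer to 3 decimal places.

p₁ = P(outcome | exposed) = 411/2891 = 0.14217
p₀ = P(outcome | unexposed) = 32/1828 = 0.017505
Under exogeneity and monotonicity, PN = (p₁ − p₀) / p₁.
PN = (0.14217 − 0.017505) / 0.14217 = 0.12466 / 0.14217 ≈ 0.8769

PN ≈ 0.877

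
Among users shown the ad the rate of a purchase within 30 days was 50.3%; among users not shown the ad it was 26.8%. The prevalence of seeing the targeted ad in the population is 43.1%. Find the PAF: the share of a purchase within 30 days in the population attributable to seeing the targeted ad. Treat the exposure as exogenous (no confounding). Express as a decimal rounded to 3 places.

p₁ = 0.503, p₀ = 0.268.
Overall risk P(Y=1) = π·p₁ + (1−π)·p₀ = 0.431×0.503 + 0.569×0.268 = 0.36928.
Under exogeneity, PAF = [P(Y=1) − p₀] / P(Y=1).
PAF = (0.36928 − 0.268) / 0.36928 ≈ 0.2743

PAF ≈ 0.274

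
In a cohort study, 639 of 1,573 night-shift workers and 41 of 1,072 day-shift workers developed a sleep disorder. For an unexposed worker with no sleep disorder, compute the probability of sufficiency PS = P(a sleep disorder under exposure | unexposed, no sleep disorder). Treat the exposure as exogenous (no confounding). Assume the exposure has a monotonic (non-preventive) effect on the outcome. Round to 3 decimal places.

PS ≈ 0.383

p₁ = P(outcome | exposed) = 639/1573 = 0.40623
p₀ = P(outcome | unexposed) = 41/1072 = 0.038246
Under exogeneity and monotonicity, PS = (p₁ − p₀) / (1 − p₀).
PS = (0.40623 − 0.038246) / (1 − 0.038246) = 0.36798 / 0.96175 ≈ 0.3826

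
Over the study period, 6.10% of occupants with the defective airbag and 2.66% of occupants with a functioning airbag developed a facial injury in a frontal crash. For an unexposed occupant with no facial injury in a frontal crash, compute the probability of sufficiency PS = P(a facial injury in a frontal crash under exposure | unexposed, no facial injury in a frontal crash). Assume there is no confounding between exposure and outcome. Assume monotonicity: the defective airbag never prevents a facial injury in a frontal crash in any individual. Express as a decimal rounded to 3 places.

p₁ = 0.061, p₀ = 0.0266.
Under exogeneity and monotonicity, PS = (p₁ − p₀) / (1 − p₀).
PS = (0.061 − 0.0266) / (1 − 0.0266) = 0.0344 / 0.9734 ≈ 0.0353

PS ≈ 0.035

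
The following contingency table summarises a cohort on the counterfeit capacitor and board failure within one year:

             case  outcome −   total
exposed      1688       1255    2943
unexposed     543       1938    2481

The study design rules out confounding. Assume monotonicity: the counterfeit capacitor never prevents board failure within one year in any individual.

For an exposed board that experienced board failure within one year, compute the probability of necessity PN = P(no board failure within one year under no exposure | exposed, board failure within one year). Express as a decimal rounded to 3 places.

p₁ = P(outcome | exposed) = 1688/2943 = 0.57356
p₀ = P(outcome | unexposed) = 543/2481 = 0.21886
Under exogeneity and monotonicity, PN = (p₁ − p₀) / p₁.
PN = (0.57356 − 0.21886) / 0.57356 = 0.3547 / 0.57356 ≈ 0.6184

PN ≈ 0.618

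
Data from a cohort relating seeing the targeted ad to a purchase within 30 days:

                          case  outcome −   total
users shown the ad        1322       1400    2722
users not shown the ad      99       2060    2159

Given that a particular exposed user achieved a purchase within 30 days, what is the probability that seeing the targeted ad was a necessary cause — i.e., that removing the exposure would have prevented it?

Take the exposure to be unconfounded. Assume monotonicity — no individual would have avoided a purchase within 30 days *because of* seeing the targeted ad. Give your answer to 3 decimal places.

PN ≈ 0.906

p₁ = P(outcome | exposed) = 1322/2722 = 0.48567
p₀ = P(outcome | unexposed) = 99/2159 = 0.045855
Under exogeneity and monotonicity, PN = (p₁ − p₀)/p₁.
PN = (0.48567 − 0.045855) / 0.48567 ≈ 0.9056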